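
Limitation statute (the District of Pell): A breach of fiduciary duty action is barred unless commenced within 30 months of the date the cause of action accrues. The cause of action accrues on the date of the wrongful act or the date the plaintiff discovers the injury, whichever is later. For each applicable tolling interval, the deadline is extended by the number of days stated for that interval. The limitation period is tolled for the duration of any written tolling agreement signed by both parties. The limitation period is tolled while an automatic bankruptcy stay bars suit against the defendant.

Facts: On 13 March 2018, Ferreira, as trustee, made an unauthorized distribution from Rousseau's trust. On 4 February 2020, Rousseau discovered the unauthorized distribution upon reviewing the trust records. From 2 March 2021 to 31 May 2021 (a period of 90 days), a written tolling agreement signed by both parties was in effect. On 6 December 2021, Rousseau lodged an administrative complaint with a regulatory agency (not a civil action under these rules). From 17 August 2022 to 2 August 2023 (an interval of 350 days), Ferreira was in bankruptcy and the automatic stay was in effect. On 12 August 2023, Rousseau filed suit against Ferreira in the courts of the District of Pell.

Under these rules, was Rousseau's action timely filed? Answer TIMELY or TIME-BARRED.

TIMELY

Taking the later of the act (13 March 2018) and discovery (4 February 2020), the claim accrued on 4 February 2020.
Adding the 30 months base period to 4 February 2020 gives a deadline of 4 August 2022, before any tolling.
The period was tolled for 90 days by the written tolling agreement (2 March 2021 to 31 May 2021), pushing the deadline to 2 November 2022.
Because the automatic bankruptcy stay ran from 17 August 2022 to 2 August 2023, the deadline is extended by 350 days to 18 October 2023.
None of the other events listed affects the running of the period under the stated rules.
Rousseau filed on 12 August 2023, before the 18 October 2023 deadline, so the action is timely.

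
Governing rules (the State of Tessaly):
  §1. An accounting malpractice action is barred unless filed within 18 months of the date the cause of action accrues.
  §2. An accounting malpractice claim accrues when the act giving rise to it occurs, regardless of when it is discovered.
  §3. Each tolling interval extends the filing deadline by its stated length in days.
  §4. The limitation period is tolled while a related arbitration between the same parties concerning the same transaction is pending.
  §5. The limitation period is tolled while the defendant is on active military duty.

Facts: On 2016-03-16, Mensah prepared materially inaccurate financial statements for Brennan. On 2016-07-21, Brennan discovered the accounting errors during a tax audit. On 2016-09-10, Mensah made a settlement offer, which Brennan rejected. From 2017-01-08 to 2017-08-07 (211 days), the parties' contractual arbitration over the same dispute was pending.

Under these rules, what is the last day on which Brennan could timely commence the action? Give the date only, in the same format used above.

2018-04-15

Because the rule ties accrual to occurrence, the claim accrued on 2016-03-16, not on the 2016-07-21 discovery date.
The untolled deadline — 18 months after 2016-03-16 — is 2017-09-16.
Because the pending related arbitration ran from 2017-01-08 to 2017-08-07, the deadline is extended by 211 days to 2018-04-15.
None of the other events listed affects the running of the period under the stated rules.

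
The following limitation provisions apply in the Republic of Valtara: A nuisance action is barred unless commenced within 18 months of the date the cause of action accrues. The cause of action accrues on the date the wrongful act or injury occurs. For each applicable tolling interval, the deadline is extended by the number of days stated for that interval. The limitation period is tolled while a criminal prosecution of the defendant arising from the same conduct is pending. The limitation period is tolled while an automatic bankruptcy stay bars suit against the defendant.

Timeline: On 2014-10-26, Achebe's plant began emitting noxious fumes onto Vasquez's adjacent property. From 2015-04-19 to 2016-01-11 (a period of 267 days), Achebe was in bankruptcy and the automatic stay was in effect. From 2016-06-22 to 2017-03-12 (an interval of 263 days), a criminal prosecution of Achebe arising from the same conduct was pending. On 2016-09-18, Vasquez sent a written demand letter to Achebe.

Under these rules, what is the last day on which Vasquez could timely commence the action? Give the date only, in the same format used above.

The claim accrued on 2014-10-26, when the wrongful act occurred.
Adding the 18 months base period to 2014-10-26 gives a deadline of 2016-04-26, before any tolling.
The automatic bankruptcy stay from 2015-04-19 to 2016-01-11 tolled the period for 267 days, extending the deadline to 2017-01-18.
Because the pending criminal prosecution ran from 2016-06-22 to 2017-03-12, the deadline is extended by 263 days to 2017-10-08.
None of the other events listed affects the running of the period under the stated rules.

2017-10-08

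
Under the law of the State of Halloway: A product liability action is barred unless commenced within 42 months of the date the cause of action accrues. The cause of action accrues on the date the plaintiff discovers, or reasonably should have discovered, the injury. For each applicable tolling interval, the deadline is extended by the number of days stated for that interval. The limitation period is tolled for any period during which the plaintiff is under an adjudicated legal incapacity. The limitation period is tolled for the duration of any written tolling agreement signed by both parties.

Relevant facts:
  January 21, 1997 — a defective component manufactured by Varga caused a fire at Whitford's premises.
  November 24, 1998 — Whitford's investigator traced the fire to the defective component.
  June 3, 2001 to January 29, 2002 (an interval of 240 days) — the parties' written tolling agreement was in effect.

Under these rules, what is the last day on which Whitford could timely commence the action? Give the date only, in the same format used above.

January 19, 2003

Accrual is tied to discovery, so the period began on November 24, 1998 rather than on January 21, 1997 when the act occurred.
The untolled deadline — 42 months after November 24, 1998 — is May 24, 2002.
Because the written tolling agreement ran from June 3, 2001 to January 29, 2002, the deadline is extended by 240 days to January 19, 2003.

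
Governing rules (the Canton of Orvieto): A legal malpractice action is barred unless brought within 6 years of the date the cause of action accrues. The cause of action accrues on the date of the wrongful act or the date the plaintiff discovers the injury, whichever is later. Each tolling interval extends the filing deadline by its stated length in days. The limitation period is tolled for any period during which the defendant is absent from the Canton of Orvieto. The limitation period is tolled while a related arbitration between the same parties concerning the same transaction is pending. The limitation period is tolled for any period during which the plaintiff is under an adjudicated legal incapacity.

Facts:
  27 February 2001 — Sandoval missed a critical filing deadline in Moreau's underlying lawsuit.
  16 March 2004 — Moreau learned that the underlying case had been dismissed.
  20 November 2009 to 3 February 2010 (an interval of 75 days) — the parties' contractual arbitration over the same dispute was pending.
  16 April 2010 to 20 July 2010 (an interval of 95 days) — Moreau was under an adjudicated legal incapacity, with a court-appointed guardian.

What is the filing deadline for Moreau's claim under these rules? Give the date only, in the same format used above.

2 September 2010

The claim accrued on 16 March 2004 — the later of the 27 February 2001 act and the 16 March 2004 discovery.
6 years from 16 March 2004 is 16 March 2010.
Because the pending related arbitration ran from 20 November 2009 to 3 February 2010, the deadline is extended by 75 days to 30 May 2010.
The period was tolled for 95 days by the plaintiff's legal incapacity (16 April 2010 to 20 July 2010), pushing the deadline to 2 September 2010.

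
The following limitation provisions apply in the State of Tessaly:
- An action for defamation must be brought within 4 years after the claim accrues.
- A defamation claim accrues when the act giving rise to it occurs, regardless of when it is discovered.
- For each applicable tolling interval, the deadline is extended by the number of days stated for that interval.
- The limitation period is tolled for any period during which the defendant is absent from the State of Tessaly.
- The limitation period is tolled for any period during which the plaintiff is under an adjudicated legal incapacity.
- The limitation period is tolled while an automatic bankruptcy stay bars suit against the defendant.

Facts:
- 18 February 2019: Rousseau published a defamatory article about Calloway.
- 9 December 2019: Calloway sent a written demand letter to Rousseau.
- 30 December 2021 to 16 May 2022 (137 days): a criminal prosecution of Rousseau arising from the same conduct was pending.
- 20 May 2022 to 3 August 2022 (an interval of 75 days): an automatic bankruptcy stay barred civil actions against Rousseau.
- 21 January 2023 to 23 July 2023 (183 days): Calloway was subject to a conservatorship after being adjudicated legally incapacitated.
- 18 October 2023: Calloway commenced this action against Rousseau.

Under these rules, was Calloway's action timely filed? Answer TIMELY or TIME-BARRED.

TIMELY

The claim accrued on 18 February 2019, when the wrongful act occurred.
Adding the 4 years base period to 18 February 2019 gives a deadline of 18 February 2023, before any tolling.
Because the automatic bankruptcy stay ran from 20 May 2022 to 3 August 2022, the deadline is extended by 75 days to 4 May 2023.
The plaintiff's legal incapacity from 21 January 2023 to 23 July 2023 tolled the period for 183 days, extending the deadline to 3 November 2023.
The pending criminal prosecution from 30 December 2021 to 16 May 2022 does not toll the period, because no stated rule makes a criminal prosecution a tolling event.
None of the other events listed affects the running of the period under the stated rules.
Filing on 18 October 2023 beat the 3 November 2023 deadline — the action is timely.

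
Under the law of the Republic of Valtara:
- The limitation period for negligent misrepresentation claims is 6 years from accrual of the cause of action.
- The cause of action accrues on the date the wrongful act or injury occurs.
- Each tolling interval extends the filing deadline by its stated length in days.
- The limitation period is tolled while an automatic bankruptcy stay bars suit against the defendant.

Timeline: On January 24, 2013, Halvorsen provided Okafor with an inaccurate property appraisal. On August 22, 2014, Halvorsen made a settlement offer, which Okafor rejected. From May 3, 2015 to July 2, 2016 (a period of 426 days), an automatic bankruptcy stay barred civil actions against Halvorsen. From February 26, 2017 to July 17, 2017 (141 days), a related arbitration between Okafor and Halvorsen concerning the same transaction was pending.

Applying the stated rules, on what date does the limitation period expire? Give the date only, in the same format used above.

March 25, 2020

The cause of action accrued on January 24, 2013, the date of the act.
6 years from January 24, 2013 is January 24, 2019.
The automatic bankruptcy stay from May 3, 2015 to July 2, 2016 tolled the period for 426 days, extending the deadline to March 25, 2020.
Although a pending arbitration ran from February 26, 2017 to July 17, 2017, the stated rules do not make that a tolling event, so it is disregarded.
Nothing else in the chronology tolls or restarts the period.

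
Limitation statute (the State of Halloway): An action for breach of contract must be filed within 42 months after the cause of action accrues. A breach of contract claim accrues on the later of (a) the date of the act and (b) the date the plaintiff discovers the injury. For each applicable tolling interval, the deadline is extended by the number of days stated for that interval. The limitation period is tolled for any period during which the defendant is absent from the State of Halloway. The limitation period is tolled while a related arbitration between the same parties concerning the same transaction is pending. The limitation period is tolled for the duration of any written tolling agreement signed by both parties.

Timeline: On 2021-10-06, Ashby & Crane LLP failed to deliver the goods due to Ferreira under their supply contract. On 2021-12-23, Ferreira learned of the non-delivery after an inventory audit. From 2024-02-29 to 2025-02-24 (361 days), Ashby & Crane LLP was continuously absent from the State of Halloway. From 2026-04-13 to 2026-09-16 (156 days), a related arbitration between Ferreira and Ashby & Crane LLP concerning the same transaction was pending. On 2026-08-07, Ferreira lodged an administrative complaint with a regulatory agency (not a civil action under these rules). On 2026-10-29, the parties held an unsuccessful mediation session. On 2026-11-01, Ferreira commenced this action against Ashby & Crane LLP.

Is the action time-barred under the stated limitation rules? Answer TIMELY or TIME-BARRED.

Because discovery on 2021-12-23 post-dates the 2021-10-06 act, accrual under the later-of rule falls on 2021-12-23.
The untolled deadline — 42 months after 2021-12-23 — is 2025-06-23.
The defendant's absence from the jurisdiction from 2024-02-29 to 2025-02-24 tolled the period for 361 days, extending the deadline to 2026-06-19.
The period was tolled for 156 days by the pending related arbitration (2026-04-13 to 2026-09-16), pushing the deadline to 2026-11-22.
The other events in the timeline have no effect on the limitation period under the stated rules.
The 2026-11-01 filing precedes the 2026-11-22 deadline; the claim is timely.

TIMELY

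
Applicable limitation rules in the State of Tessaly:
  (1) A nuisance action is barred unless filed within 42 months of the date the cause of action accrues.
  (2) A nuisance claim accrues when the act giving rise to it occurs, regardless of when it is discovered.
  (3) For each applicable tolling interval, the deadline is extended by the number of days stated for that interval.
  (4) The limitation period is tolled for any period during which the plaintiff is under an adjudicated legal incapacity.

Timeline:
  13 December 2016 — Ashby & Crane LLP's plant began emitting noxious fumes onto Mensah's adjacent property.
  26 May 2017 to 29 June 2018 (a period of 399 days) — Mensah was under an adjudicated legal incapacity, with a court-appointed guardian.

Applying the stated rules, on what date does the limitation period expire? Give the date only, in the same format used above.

The claim accrued on 13 December 2016, when the wrongful act occurred.
Adding the 42 months base period to 13 December 2016 gives a deadline of 13 June 2020, before any tolling.
The period was tolled for 399 days by the plaintiff's legal incapacity (26 May 2017 to 29 June 2018), pushing the deadline to 17 July 2021.

17 July 2021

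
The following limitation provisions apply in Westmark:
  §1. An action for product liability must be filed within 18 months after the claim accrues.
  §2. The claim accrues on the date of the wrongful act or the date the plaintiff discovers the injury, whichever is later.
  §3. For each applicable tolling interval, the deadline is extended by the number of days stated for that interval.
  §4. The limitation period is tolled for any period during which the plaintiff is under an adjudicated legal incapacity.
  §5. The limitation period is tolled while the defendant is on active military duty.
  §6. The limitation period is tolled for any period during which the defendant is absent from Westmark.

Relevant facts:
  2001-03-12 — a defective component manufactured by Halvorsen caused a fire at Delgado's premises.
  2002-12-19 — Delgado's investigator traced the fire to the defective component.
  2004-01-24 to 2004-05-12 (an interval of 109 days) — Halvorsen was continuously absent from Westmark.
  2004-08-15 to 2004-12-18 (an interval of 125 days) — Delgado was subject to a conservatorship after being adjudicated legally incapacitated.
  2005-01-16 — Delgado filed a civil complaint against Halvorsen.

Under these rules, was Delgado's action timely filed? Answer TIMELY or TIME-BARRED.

Taking the later of the act (2001-03-12) and discovery (2002-12-19), the claim accrued on 2002-12-19.
The untolled deadline — 18 months after 2002-12-19 — is 2004-06-19.
Because the defendant's absence from the jurisdiction ran from 2004-01-24 to 2004-05-12, the deadline is extended by 109 days to 2004-10-06.
Because the plaintiff's legal incapacity ran from 2004-08-15 to 2004-12-18, the deadline is extended by 125 days to 2005-02-08.
The 2005-01-16 filing precedes the 2005-02-08 deadline; the claim is timely.

TIMELY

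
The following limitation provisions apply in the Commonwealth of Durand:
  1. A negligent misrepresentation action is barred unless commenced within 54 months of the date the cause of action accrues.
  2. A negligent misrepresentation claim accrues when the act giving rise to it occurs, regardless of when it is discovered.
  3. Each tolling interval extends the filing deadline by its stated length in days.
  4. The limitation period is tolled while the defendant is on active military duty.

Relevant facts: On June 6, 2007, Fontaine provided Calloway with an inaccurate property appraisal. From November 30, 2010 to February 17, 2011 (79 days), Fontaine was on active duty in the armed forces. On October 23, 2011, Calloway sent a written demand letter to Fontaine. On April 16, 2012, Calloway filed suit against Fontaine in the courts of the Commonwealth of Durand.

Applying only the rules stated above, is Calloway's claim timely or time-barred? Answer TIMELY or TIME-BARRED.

TIME-BARRED

The claim accrued on June 6, 2007, when the wrongful act occurred.
Adding the 54 months base period to June 6, 2007 gives a deadline of December 6, 2011, before any tolling.
The defendant's active military service from November 30, 2010 to February 17, 2011 tolled the period for 79 days, extending the deadline to February 23, 2012.
Nothing else in the chronology tolls or restarts the period.
Calloway filed on April 16, 2012, after the February 23, 2012 deadline, so the action is time-barred.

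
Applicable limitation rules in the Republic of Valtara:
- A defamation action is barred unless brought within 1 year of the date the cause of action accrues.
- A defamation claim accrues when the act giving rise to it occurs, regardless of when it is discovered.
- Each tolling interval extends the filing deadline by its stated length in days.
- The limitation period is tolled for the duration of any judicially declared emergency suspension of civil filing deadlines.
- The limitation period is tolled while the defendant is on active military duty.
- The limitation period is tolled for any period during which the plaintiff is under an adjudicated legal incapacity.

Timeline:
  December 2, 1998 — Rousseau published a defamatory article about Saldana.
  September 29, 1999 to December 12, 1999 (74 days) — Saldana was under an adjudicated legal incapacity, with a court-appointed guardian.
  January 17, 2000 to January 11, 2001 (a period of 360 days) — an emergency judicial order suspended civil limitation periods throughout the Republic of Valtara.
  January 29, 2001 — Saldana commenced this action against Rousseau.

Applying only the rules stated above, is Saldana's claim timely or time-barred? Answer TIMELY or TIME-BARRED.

The cause of action accrued on December 2, 1998, the date of the act.
The untolled deadline — 1 year after December 2, 1998 — is December 2, 1999.
Because the plaintiff's legal incapacity ran from September 29, 1999 to December 12, 1999, the deadline is extended by 74 days to February 14, 2000.
The emergency suspension of filing deadlines from January 17, 2000 to January 11, 2001 tolled the period for 360 days, extending the deadline to February 8, 2001.
The January 29, 2001 filing precedes the February 8, 2001 deadline; the claim is timely.

TIMELY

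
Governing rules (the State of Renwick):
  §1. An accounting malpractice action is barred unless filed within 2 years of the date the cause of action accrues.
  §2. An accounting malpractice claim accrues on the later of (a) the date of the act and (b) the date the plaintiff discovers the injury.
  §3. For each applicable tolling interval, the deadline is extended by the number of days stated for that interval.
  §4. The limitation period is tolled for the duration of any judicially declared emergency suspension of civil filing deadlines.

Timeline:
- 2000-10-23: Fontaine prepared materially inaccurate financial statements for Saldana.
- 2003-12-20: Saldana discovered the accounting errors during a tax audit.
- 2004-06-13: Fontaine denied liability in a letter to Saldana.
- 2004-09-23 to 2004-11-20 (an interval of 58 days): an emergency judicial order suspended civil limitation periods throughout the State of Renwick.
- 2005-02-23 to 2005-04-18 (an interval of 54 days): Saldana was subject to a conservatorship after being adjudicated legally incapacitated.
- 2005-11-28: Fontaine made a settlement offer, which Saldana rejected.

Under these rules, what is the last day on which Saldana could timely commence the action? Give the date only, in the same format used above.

2006-02-16

The claim accrued on 2003-12-20 — the later of the 2000-10-23 act and the 2003-12-20 discovery.
Adding the 2 years base period to 2003-12-20 gives a deadline of 2005-12-20, before any tolling.
Because the emergency suspension of filing deadlines ran from 2004-09-23 to 2004-11-20, the deadline is extended by 58 days to 2006-02-16.
Although the plaintiff's incapacity ran from 2005-02-23 to 2005-04-18, the stated rules do not make that a tolling event, so it is disregarded.
The other events in the timeline have no effect on the limitation period under the stated rules.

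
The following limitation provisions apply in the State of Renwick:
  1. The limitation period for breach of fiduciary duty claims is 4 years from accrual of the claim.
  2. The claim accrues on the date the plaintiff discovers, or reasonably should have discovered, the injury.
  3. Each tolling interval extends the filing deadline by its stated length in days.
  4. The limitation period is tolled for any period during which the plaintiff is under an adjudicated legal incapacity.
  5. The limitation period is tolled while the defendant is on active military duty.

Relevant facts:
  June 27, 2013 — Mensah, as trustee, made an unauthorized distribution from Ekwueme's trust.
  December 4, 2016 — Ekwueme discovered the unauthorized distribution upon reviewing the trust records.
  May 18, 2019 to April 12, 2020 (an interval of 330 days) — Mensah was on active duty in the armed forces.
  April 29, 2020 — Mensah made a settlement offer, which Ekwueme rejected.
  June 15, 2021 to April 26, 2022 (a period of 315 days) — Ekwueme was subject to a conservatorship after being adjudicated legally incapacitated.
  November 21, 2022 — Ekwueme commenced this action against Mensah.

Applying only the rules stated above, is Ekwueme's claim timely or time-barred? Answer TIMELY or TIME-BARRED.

TIME-BARRED

Accrual is tied to discovery, so the period began on December 4, 2016 rather than on June 27, 2013 when the act occurred.
4 years from December 4, 2016 is December 4, 2020.
The defendant's active military service from May 18, 2019 to April 12, 2020 tolled the period for 330 days, extending the deadline to October 30, 2021.
Because the plaintiff's legal incapacity ran from June 15, 2021 to April 26, 2022, the deadline is extended by 315 days to September 10, 2022.
The other events in the timeline have no effect on the limitation period under the stated rules.
Ekwueme filed on November 21, 2022, after the September 10, 2022 deadline, so the action is time-barred.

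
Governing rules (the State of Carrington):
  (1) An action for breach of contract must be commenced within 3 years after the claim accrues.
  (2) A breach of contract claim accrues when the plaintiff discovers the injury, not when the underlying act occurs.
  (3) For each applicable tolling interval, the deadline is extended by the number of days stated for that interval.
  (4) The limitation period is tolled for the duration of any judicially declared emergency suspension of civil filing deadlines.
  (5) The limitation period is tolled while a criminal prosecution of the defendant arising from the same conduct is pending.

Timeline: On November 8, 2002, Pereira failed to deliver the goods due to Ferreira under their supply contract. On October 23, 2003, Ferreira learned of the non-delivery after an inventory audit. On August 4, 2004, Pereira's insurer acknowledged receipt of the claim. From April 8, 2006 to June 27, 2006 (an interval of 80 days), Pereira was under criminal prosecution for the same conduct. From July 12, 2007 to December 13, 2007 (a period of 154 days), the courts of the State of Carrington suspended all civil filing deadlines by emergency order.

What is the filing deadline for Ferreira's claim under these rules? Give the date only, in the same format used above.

The claim did not accrue until Ferreira discovered the injury on October 23, 2003; the November 8, 2002 act date does not start the clock under the stated rule.
Adding the 3 years base period to October 23, 2003 gives a deadline of October 23, 2006, before any tolling.
Because the pending criminal prosecution ran from April 8, 2006 to June 27, 2006, the deadline is extended by 80 days to January 11, 2007.
The emergency suspension of filing deadlines starting July 12, 2007 came too late — the period had run on January 11, 2007 — and so does not extend the deadline.
The other events in the timeline have no effect on the limitation period under the stated rules.

January 11, 2007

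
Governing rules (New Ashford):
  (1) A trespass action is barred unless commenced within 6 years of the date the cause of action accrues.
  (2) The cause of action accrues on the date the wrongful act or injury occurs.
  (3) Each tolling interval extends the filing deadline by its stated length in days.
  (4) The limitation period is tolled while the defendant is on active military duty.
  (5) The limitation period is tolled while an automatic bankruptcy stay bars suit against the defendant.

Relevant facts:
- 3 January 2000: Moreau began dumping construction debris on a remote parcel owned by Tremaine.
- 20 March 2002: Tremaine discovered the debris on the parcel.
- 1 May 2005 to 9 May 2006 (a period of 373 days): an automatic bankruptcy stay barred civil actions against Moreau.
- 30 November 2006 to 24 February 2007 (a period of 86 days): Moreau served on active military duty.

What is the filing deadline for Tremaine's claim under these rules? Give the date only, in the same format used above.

7 April 2007

Because the rule ties accrual to occurrence, the claim accrued on 3 January 2000, not on the 20 March 2002 discovery date.
6 years from 3 January 2000 is 3 January 2006.
Because the automatic bankruptcy stay ran from 1 May 2005 to 9 May 2006, the deadline is extended by 373 days to 11 January 2007.
The period was tolled for 86 days by the defendant's active military service (30 November 2006 to 24 February 2007), pushing the deadline to 7 April 2007.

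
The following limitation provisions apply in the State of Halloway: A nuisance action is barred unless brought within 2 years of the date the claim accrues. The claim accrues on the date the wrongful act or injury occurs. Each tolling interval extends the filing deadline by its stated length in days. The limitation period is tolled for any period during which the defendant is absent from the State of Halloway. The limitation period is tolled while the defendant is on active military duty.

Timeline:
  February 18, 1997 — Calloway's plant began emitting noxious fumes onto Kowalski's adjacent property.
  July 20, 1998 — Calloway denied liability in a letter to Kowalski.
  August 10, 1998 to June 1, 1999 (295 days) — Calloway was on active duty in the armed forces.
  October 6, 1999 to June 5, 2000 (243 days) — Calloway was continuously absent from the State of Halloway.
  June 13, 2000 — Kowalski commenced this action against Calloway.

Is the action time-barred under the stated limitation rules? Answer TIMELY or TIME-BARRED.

TIMELY

The claim accrued on February 18, 1997, when the wrongful act occurred.
2 years from February 18, 1997 is February 18, 1999.
The period was tolled for 295 days by the defendant's active military service (August 10, 1998 to June 1, 1999), pushing the deadline to December 10, 1999.
The period was tolled for 243 days by the defendant's absence from the jurisdiction (October 6, 1999 to June 5, 2000), pushing the deadline to August 9, 2000.
None of the other events listed affects the running of the period under the stated rules.
Kowalski filed on June 13, 2000, before the August 9, 2000 deadline, so the action is timely.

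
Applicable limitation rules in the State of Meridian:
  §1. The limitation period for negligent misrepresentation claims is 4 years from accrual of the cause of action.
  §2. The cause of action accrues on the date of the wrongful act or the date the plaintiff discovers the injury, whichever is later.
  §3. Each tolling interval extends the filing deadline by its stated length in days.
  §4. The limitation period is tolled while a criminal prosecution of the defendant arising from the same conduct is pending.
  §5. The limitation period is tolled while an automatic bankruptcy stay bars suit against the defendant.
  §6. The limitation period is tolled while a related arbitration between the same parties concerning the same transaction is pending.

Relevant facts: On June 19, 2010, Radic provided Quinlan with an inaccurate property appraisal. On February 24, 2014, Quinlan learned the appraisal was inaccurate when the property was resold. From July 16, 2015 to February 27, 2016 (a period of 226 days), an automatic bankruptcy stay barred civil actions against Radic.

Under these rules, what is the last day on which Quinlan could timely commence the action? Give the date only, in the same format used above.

October 8, 2018

Taking the later of the act (June 19, 2010) and discovery (February 24, 2014), the claim accrued on February 24, 2014.
4 years from February 24, 2014 is February 24, 2018.
The automatic bankruptcy stay from July 16, 2015 to February 27, 2016 tolled the period for 226 days, extending the deadline to October 8, 2018.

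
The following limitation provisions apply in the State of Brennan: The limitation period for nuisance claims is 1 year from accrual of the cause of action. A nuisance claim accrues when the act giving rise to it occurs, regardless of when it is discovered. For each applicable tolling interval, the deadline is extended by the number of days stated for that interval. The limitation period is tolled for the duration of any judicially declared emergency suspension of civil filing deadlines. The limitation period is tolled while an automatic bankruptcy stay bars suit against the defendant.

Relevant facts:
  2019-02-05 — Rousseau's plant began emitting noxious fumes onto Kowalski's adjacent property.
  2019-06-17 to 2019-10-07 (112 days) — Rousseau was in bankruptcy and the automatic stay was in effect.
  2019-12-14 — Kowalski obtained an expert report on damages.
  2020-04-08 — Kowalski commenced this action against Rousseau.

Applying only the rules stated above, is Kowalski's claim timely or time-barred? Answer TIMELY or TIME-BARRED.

The claim accrued on 2019-02-05, when the wrongful act occurred.
1 year from 2019-02-05 is 2020-02-05.
The automatic bankruptcy stay from 2019-06-17 to 2019-10-07 tolled the period for 112 days, extending the deadline to 2020-05-27.
The other events in the timeline have no effect on the limitation period under the stated rules.
Filing on 2020-04-08 beat the 2020-05-27 deadline — the action is timely.

TIMELY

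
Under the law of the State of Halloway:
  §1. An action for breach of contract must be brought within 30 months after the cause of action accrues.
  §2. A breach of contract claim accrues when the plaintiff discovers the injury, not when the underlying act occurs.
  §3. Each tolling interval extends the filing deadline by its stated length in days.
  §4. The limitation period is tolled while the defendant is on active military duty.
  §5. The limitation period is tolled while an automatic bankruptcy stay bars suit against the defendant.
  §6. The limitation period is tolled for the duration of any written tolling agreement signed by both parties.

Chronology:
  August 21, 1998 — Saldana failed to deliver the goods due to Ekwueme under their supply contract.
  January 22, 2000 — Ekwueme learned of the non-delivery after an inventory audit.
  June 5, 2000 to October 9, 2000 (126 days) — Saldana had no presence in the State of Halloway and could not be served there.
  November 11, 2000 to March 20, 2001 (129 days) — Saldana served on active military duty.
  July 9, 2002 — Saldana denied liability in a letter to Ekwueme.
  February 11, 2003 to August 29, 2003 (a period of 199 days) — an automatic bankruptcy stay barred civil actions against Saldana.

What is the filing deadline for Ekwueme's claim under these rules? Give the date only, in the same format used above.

November 28, 2002

The claim did not accrue until Ekwueme discovered the injury on January 22, 2000; the August 21, 1998 act date does not start the clock under the stated rule.
30 months from January 22, 2000 is July 22, 2002.
The period was tolled for 129 days by the defendant's active military service (November 11, 2000 to March 20, 2001), pushing the deadline to November 28, 2002.
By the time the automatic bankruptcy stay began on February 11, 2003, the limitation period had already expired on November 28, 2002; that interval cannot revive it.
Although the defendant's absence ran from June 5, 2000 to October 9, 2000, the stated rules do not make that a tolling event, so it is disregarded.
Nothing else in the chronology tolls or restarts the period.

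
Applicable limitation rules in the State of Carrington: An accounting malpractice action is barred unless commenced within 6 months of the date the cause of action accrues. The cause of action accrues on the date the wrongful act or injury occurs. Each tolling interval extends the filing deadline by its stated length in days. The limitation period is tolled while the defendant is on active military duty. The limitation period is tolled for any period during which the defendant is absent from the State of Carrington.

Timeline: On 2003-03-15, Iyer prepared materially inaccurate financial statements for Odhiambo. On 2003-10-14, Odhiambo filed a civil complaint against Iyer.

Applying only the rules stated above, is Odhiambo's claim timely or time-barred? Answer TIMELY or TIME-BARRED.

TIME-BARRED

The limitation period began to run on 2003-03-15.
The untolled deadline — 6 months after 2003-03-15 — is 2003-09-15.
Odhiambo filed on 2003-10-14, after the 2003-09-15 deadline, so the action is time-barred.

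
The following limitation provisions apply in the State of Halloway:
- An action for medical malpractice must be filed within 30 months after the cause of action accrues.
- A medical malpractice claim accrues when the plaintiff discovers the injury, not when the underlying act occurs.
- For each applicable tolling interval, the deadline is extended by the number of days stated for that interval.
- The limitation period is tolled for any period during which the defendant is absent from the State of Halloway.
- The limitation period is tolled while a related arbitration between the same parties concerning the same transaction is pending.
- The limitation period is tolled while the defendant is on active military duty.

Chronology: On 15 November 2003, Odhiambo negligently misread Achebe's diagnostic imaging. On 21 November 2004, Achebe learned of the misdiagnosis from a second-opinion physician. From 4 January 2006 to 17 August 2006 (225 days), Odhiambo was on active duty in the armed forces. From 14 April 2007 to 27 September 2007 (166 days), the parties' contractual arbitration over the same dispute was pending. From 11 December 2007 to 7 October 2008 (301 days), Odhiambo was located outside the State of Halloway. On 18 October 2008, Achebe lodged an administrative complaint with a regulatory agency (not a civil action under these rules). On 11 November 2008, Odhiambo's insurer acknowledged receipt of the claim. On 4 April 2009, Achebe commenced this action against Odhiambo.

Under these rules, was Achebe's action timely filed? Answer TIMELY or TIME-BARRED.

TIMELY

Accrual is tied to discovery, so the period began on 21 November 2004 rather than on 15 November 2003 when the act occurred.
The untolled deadline — 30 months after 21 November 2004 — is 21 May 2007.
Because the defendant's active military service ran from 4 January 2006 to 17 August 2006, the deadline is extended by 225 days to 1 January 2008.
The period was tolled for 166 days by the pending related arbitration (14 April 2007 to 27 September 2007), pushing the deadline to 15 June 2008.
The defendant's absence from the jurisdiction from 11 December 2007 to 7 October 2008 tolled the period for 301 days, extending the deadline to 12 April 2009.
Nothing else in the chronology tolls or restarts the period.
Achebe filed on 4 April 2009, before the 12 April 2009 deadline, so the action is timely.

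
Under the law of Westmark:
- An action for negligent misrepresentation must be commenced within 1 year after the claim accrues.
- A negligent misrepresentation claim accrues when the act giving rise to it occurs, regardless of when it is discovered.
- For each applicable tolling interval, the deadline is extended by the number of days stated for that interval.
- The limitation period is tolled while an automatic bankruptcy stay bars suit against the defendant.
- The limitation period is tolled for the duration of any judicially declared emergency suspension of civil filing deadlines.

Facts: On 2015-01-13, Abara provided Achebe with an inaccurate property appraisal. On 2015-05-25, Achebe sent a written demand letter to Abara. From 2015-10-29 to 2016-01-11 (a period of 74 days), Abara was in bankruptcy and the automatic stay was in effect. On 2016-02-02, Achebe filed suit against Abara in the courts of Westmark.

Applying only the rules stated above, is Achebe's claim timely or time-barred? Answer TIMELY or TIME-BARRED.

The claim accrued on 2015-01-13, when the wrongful act occurred.
Adding the 1 year base period to 2015-01-13 gives a deadline of 2016-01-13, before any tolling.
The period was tolled for 74 days by the automatic bankruptcy stay (2015-10-29 to 2016-01-11), pushing the deadline to 2016-03-27.
Nothing else in the chronology tolls or restarts the period.
Filing on 2016-02-02 beat the 2016-03-27 deadline — the action is timely.

TIMELY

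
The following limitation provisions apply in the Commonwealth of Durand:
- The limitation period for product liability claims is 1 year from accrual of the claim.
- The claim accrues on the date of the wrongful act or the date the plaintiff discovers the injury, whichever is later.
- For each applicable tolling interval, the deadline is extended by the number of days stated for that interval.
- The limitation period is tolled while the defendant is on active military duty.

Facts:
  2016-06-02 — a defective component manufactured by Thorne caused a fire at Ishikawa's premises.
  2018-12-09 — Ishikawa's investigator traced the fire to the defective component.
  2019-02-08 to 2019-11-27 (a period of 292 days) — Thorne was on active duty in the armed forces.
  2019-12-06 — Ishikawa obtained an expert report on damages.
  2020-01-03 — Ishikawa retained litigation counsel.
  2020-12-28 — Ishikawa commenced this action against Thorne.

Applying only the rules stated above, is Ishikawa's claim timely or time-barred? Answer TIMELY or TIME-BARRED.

Taking the later of the act (2016-06-02) and discovery (2018-12-09), the claim accrued on 2018-12-09.
1 year from 2018-12-09 is 2019-12-09.
The defendant's active military service from 2019-02-08 to 2019-11-27 tolled the period for 292 days, extending the deadline to 2020-09-26.
The other events in the timeline have no effect on the limitation period under the stated rules.
The 2020-12-28 filing falls after the 2020-09-26 deadline; the claim is time-barred.

TIME-BARRED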